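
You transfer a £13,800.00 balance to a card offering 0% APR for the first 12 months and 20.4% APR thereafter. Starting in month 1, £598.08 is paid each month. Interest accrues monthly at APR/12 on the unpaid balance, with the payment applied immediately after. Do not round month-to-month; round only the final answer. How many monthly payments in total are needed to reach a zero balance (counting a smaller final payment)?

Promo months 1–12 at r₀ = 0%/12 = 0; months 13+ at r₁ = 20.4%/12 = 0.017.
After month 12 (no interest yet): B = £13,800.00 − 12·£598.08 = £6,623.04.
Then at r₁ with £598.08/mo: n₂ = −ln(1 − r₁·B/P)/ln(1+r₁) ≈ 12.37 → 13 more payments.

25 payments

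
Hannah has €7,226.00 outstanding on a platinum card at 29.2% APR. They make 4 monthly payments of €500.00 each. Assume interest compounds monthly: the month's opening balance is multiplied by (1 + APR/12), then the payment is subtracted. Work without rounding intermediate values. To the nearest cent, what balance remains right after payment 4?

€5,881.23

Monthly rate r = 29.2%/12 = 2.43333% = 0.0243333.
Each month: B ← B·(1+r) − €500.00.
Month 1: interest €175.83; balance after payment €6,901.83.
Month 2: interest €167.94; balance after payment €6,569.78.
Month 3: interest €159.86; balance after payment €6,229.64.
Month 4: interest €151.59; balance after payment €5,881.23.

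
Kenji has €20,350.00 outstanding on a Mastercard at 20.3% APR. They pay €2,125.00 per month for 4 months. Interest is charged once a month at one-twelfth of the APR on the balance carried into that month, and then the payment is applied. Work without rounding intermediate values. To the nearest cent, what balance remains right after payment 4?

Monthly rate r = 20.3%/12 = 1.69167% = 0.0169167.
Each month: B ← B·(1+r) − €2,125.00.
Month 1: interest €344.25; balance after payment €18,569.25.
Month 2: interest €314.13; balance after payment €16,758.38.
Month 3: interest €283.50; balance after payment €14,916.88.
Month 4: interest €252.34; balance after payment €13,044.22.

€13,044.22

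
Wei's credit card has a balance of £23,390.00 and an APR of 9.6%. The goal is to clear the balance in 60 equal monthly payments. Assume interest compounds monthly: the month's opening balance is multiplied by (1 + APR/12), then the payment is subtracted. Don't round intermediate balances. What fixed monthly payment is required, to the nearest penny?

Monthly rate r = 9.6%/12 = 0.8% = 0.008.
Level-payment amortization: P = B₀·r / (1 − (1+r)^(−n)) = 23390.00·0.008 / (1 − 1.008^(−60)).
Denominator 1 − (1+r)^(−60) = 0.380033713.
P = 187.12 / 0.380033713 ≈ 492.38.

£492.38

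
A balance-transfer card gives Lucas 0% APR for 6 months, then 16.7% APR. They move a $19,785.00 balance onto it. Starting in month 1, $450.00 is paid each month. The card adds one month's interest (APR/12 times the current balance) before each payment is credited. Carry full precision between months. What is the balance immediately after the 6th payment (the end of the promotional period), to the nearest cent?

$17,085.00

Promo months 1–6 at r₀ = 0%/12 = 0; months 7+ at r₁ = 16.7%/12 = 0.0139167.
After month 6 (no interest yet): B = $19,785.00 − 6·$450.00 = $17,085.00.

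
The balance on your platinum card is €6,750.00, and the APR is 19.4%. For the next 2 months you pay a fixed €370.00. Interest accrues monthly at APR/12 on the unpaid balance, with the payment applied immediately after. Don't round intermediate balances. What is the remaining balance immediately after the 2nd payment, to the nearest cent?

Monthly rate r = 19.4%/12 = 1.61667% = 0.0161667.
Each month: B ← B·(1+r) − €370.00.
Month 1: interest €109.12; balance after payment €6,489.12.
Month 2: interest €104.91; balance after payment €6,224.03.

€6,224.03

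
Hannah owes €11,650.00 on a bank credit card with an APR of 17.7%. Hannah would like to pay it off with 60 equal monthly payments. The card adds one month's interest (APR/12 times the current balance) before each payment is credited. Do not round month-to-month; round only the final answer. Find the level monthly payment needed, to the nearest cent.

€293.94

Monthly rate r = 17.7%/12 = 1.475% = 0.01475.
Level-payment amortization: P = B₀·r / (1 − (1+r)^(−n)) = 11650.00·0.01475 / (1 − 1.01475^(−60)).
Denominator 1 − (1+r)^(−60) = 0.584609652.
P = 171.837 / 0.584609652 ≈ 293.94.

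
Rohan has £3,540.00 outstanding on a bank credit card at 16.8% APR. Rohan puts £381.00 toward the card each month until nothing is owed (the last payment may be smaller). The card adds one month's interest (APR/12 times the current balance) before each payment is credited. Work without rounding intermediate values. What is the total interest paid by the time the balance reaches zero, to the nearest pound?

£279

Monthly rate r = 16.8%/12 = 1.4% = 0.014.
Payoff takes n = ⌈−ln(1 − rB₀/P)/ln(1+r)⌉ = ⌈10.023⌉ = 11 payments; the last is £8.93.
Total paid = 10·£381.00 + £8.93 = £3,818.93.
Total interest = total paid − principal = £3,818.93 − £3,540.00 = £278.93.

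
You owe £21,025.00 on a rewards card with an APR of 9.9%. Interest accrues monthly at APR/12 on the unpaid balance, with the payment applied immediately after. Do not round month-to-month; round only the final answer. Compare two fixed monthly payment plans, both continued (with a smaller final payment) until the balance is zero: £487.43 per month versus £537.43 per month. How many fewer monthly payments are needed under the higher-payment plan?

6 fewer payments

Monthly rate r = 9.9%/12 = 0.825% = 0.00825.
At £487.43/mo: n = ⌈−ln(1 − rB₀/P)/ln(1+r)⌉ = 54 payments (last £260.41); total interest = total paid − £21,025.00 = £5,069.20.
At £537.43/mo: 48 payments (last £233.24); total interest £4,467.45.
Payments saved = 54 − 48 = 6.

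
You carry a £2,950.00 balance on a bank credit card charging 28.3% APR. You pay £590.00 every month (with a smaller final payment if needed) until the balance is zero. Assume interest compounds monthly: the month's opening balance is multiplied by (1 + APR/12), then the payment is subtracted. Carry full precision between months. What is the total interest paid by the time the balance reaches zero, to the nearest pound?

Monthly rate r = 28.3%/12 = 2.35833% = 0.0235833.
Payoff takes n = ⌈−ln(1 − rB₀/P)/ln(1+r)⌉ = ⌈5.383⌉ = 6 payments; the last is £227.43.
Total paid = 5·£590.00 + £227.43 = £3,177.43.
Total interest = total paid − principal = £3,177.43 − £2,950.00 = £227.43.

£227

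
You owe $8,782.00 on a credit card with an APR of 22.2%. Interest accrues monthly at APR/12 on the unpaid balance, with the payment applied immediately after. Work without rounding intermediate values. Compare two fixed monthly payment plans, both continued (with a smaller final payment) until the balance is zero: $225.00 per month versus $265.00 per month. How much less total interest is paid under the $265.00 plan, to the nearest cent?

$1,988.96

Monthly rate r = 22.2%/12 = 1.85% = 0.0185.
At $225.00/mo: n = ⌈−ln(1 − rB₀/P)/ln(1+r)⌉ = 70 payments (last $191.37); total interest = total paid − $8,782.00 = $6,934.37.
At $265.00/mo: 52 payments (last $212.41); total interest $4,945.41.
Interest saved = $6,934.37 − $4,945.41 = $1,988.96.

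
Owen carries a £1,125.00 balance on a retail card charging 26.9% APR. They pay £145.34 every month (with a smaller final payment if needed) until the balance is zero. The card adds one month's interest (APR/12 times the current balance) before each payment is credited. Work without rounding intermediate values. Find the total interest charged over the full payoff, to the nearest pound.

Monthly rate r = 26.9%/12 = 2.24167% = 0.0224167.
Payoff takes n = ⌈−ln(1 − rB₀/P)/ln(1+r)⌉ = ⌈8.596⌉ = 9 payments; the last is £87.07.
Total paid = 8·£145.34 + £87.07 = £1,249.79.
Total interest = total paid − principal = £1,249.79 − £1,125.00 = £124.79.

£125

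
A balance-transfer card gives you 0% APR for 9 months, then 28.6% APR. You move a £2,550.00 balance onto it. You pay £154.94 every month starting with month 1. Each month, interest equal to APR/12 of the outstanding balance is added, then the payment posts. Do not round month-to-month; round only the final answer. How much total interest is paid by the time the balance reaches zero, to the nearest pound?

Promo months 1–9 at r₀ = 0%/12 = 0; months 10+ at r₁ = 28.6%/12 = 0.0238333.
After month 9 (no interest yet): B = £2,550.00 − 9·£154.94 = £1,155.54.
Then at r₁ with £154.94/mo: n₂ = −ln(1 − r₁·B/P)/ln(1+r₁) ≈ 8.31 → 9 more payments.
Total paid = 17·£154.94 + £48.27 = £2,682.25; interest = £2,682.25 − £2,550.00 = £132.25.

£132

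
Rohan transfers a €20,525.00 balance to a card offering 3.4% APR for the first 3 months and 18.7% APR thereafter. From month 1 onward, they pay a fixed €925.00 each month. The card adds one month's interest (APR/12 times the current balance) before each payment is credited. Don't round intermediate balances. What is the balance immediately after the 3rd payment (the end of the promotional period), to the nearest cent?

Promo months 1–3 at r₀ = 3.4%/12 = 0.00283333; months 4+ at r₁ = 18.7%/12 = 0.0155833.
After month 3: iterate B ← B·(1+r₀) − €925.00 for 3 months → €17,917.09.

€17,917.09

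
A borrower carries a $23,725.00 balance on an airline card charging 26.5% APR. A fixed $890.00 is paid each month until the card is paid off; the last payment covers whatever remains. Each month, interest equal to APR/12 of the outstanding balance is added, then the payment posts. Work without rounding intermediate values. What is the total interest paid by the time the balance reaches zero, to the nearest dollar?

$12,475

Monthly rate r = 26.5%/12 = 2.20833% = 0.0220833.
Payoff takes n = ⌈−ln(1 − rB₀/P)/ln(1+r)⌉ = ⌈40.672⌉ = 41 payments; the last is $599.79.
Total paid = 40·$890.00 + $599.79 = $36,199.79.
Total interest = total paid − principal = $36,199.79 − $23,725.00 = $12,474.79.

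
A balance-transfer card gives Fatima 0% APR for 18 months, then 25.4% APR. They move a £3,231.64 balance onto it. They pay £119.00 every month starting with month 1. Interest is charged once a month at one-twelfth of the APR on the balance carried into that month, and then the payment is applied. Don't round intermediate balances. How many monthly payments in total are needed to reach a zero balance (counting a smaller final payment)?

Promo months 1–18 at r₀ = 0%/12 = 0; months 19+ at r₁ = 25.4%/12 = 0.0211667.
After month 18 (no interest yet): B = £3,231.64 − 18·£119.00 = £1,089.64.
Then at r₁ with £119.00/mo: n₂ = −ln(1 − r₁·B/P)/ln(1+r₁) ≈ 10.29 → 11 more payments.

29 payments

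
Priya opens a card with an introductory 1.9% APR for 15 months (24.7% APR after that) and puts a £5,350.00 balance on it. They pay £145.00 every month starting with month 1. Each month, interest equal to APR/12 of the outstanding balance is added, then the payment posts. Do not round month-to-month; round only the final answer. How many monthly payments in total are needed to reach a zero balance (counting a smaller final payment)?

46 payments

Promo months 1–15 at r₀ = 1.9%/12 = 0.00158333; months 16+ at r₁ = 24.7%/12 = 0.0205833.
After month 15: iterate B ← B·(1+r₀) − £145.00 for 15 months → £3,279.21.
Then at r₁ with £145.00/mo: n₂ = −ln(1 − r₁·B/P)/ln(1+r₁) ≈ 30.75 → 31 more payments.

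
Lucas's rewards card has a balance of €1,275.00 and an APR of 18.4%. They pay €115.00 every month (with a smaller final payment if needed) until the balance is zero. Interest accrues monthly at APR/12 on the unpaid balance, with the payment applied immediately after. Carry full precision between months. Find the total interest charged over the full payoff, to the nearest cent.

€133.32

Monthly rate r = 18.4%/12 = 1.53333% = 0.0153333.
Payoff takes n = ⌈−ln(1 − rB₀/P)/ln(1+r)⌉ = ⌈12.245⌉ = 13 payments; the last is €28.32.
Total paid = 12·€115.00 + €28.32 = €1,408.32.
Total interest = total paid − principal = €1,408.32 − €1,275.00 = €133.32.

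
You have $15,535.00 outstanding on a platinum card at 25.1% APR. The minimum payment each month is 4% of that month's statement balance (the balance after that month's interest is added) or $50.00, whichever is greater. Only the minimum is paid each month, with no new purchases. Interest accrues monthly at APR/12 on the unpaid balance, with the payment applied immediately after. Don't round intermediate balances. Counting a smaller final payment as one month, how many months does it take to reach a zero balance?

Monthly rate r = 25.1%/12 = 2.09167% = 0.0209167.
While 4% of the post-interest balance exceeds $50.00, each month B ← (B·(1+r))·(1 − 0.04), i.e. B shrinks by the factor (1+r)·0.96 = 0.98008.
This holds for months 1–127. Entering month 128 the balance is $1,206.49; 4% of the post-interest balance is now below $50.00, so the flat $50.00 minimum applies from here.
From month 128 a fixed $50.00 at rate r clears $1,206.49 in 34 more payments. Total: 127 + 34 = 161 months.

161 months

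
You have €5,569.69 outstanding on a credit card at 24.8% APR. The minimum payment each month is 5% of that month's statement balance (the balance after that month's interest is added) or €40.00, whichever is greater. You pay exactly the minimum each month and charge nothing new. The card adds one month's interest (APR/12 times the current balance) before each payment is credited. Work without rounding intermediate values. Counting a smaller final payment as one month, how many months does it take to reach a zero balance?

89 months

Monthly rate r = 24.8%/12 = 2.06667% = 0.0206667.
While 5% of the post-interest balance exceeds €40.00, each month B ← (B·(1+r))·(1 − 0.05), i.e. B shrinks by the factor (1+r)·0.95 = 0.96963.
This holds for months 1–64. Entering month 65 the balance is €773.95; 5% of the post-interest balance is now below €40.00, so the flat €40.00 minimum applies from here.
From month 65 a fixed €40.00 at rate r clears €773.95 in 25 more payments. Total: 64 + 25 = 89 months.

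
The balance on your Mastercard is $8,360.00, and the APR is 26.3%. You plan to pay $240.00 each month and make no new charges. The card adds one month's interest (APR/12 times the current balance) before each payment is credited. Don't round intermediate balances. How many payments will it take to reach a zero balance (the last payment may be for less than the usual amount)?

Monthly rate r = 26.3%/12 = 2.19167% = 0.0219167.
Recurrence: B ← B·(1+r) − $240.00.
Month 1: interest $183.22; balance after payment $8,303.22.
Month 2: interest $181.98; balance after payment $8,245.20.
Closed form: n = −ln(1 − rB₀/P)/ln(1+r) = −ln(0.23657)/ln(1.02192) ≈ 66.491, so the balance reaches zero during payment 67.

67 payments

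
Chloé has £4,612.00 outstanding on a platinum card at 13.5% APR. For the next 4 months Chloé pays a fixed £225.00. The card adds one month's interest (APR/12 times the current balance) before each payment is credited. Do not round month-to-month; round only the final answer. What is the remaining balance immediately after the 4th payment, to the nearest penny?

£3,907.77

Monthly rate r = 13.5%/12 = 1.125% = 0.01125.
Each month: B ← B·(1+r) − £225.00.
Month 1: interest £51.88; balance after payment £4,438.89.
Month 2: interest £49.94; balance after payment £4,263.82.
Month 3: interest £47.97; balance after payment £4,086.79.
Month 4: interest £45.98; balance after payment £3,907.77.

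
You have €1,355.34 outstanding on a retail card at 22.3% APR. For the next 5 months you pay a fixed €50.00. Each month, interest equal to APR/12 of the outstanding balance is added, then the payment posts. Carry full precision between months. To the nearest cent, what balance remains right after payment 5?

Monthly rate r = 22.3%/12 = 1.85833% = 0.0185833.
Each month: B ← B·(1+r) − €50.00.
Month 1: interest €25.19; balance after payment €1,330.53.
Month 2: interest €24.73; balance after payment €1,305.25.
Month 3: interest €24.26; balance after payment €1,279.51.
Month 4: interest €23.78; balance after payment €1,253.29.
Month 5: interest €23.29; balance after payment €1,226.58.

€1,226.58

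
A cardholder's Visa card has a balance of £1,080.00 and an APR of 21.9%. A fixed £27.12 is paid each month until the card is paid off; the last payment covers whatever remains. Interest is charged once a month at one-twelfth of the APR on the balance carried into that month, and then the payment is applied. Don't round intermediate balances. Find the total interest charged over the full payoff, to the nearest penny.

£865.62

Monthly rate r = 21.9%/12 = 1.825% = 0.01825.
Payoff takes n = ⌈−ln(1 − rB₀/P)/ln(1+r)⌉ = ⌈71.739⌉ = 72 payments; the last is £20.10.
Total paid = 71·£27.12 + £20.10 = £1,945.62.
Total interest = total paid − principal = £1,945.62 − £1,080.00 = £865.62.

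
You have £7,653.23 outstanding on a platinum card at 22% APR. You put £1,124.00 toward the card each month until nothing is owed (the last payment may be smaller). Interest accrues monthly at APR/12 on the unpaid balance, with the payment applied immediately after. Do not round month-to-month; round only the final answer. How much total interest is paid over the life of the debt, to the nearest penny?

£598.57

Monthly rate r = 22%/12 = 1.83333% = 0.0183333.
Payoff takes n = ⌈−ln(1 − rB₀/P)/ln(1+r)⌉ = ⌈7.339⌉ = 8 payments; the last is £383.80.
Total paid = 7·£1,124.00 + £383.80 = £8,251.80.
Total interest = total paid − principal = £8,251.80 − £7,653.23 = £598.57.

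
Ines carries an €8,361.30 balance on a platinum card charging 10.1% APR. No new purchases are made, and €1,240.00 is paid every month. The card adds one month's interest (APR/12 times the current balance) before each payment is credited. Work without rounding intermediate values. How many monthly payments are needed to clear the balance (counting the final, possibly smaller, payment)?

7 months

Monthly rate r = 10.1%/12 = 0.841667% = 0.00841667.
Recurrence: B ← B·(1+r) − €1,240.00.
Month 1: interest €70.37; balance after payment €7,191.67.
Month 2: interest €60.53; balance after payment €6,012.20.
Closed form: n = −ln(1 − rB₀/P)/ln(1+r) = −ln(0.94325)/ln(1.00842) ≈ 6.971, so the balance reaches zero during payment 7.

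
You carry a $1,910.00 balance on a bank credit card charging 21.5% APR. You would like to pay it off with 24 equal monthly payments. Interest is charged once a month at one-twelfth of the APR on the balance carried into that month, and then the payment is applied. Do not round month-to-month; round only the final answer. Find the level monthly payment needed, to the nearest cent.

Monthly rate r = 21.5%/12 = 1.79167% = 0.0179167.
Level-payment amortization: P = B₀·r / (1 − (1+r)^(−n)) = 1910.00·0.0179167 / (1 − 1.01792^(−24)).
Denominator 1 − (1+r)^(−24) = 0.347009905.
P = 34.2208 / 0.347009905 ≈ 98.62.

$98.62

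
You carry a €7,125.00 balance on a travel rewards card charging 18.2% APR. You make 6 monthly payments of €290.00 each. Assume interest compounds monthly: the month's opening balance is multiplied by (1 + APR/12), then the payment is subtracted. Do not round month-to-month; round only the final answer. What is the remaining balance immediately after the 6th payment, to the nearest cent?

Monthly rate r = 18.2%/12 = 1.51667% = 0.0151667.
Each month: B ← B·(1+r) − €290.00.
Month 1: interest €108.06; balance after payment €6,943.06.
Month 2: interest €105.30; balance after payment €6,758.37.
Month 3: interest €102.50; balance after payment €6,570.87.
Month 4: interest €99.66; balance after payment €6,380.53.
Month 5: interest €96.77; balance after payment €6,187.30.
Month 6: interest €93.84; balance after payment €5,991.14.

€5,991.14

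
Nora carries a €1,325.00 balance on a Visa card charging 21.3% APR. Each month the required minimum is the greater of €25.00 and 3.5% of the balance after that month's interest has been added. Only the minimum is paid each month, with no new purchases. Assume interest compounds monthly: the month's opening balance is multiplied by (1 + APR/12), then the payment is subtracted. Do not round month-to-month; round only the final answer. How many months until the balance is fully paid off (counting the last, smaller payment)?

Monthly rate r = 21.3%/12 = 1.775% = 0.01775.
While 3.5% of the post-interest balance exceeds €25.00, each month B ← (B·(1+r))·(1 − 0.035), i.e. B shrinks by the factor (1+r)·0.965 = 0.98213.
This holds for months 1–36. Entering month 37 the balance is €692.28; 3.5% of the post-interest balance is now below €25.00, so the flat €25.00 minimum applies from here.
From month 37 a fixed €25.00 at rate r clears €692.28 in 39 more payments. Total: 36 + 39 = 75 months.

75 months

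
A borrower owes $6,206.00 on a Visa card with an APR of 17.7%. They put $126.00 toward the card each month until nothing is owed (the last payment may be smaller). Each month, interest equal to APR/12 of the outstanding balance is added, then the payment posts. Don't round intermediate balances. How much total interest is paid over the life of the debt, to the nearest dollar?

$4,950

Monthly rate r = 17.7%/12 = 1.475% = 0.01475.
Payoff takes n = ⌈−ln(1 − rB₀/P)/ln(1+r)⌉ = ⌈88.541⌉ = 89 payments; the last is $68.37.
Total paid = 88·$126.00 + $68.37 = $11,156.37.
Total interest = total paid − principal = $11,156.37 − $6,206.00 = $4,950.37.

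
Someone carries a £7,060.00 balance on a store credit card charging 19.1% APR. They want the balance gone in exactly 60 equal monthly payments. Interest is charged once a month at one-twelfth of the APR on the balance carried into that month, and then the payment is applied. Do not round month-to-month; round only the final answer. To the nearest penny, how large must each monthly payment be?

Monthly rate r = 19.1%/12 = 1.59167% = 0.0159167.
Level-payment amortization: P = B₀·r / (1 − (1+r)^(−n)) = 7060.00·0.0159167 / (1 − 1.01592^(−60)).
Denominator 1 − (1+r)^(−60) = 0.612282962.
P = 112.372 / 0.612282962 ≈ 183.53.

£183.53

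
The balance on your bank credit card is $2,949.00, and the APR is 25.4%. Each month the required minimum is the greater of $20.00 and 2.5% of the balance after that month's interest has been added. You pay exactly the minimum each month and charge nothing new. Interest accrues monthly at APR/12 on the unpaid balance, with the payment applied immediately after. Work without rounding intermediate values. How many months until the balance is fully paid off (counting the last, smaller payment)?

Monthly rate r = 25.4%/12 = 2.11667% = 0.0211667.
While 2.5% of the post-interest balance exceeds $20.00, each month B ← (B·(1+r))·(1 − 0.025), i.e. B shrinks by the factor (1+r)·0.975 = 0.99564.
This holds for months 1–304. Entering month 305 the balance is $780.64; 2.5% of the post-interest balance is now below $20.00, so the flat $20.00 minimum applies from here.
From month 305 a fixed $20.00 at rate r clears $780.64 in 84 more payments. Total: 304 + 84 = 388 months.

388 months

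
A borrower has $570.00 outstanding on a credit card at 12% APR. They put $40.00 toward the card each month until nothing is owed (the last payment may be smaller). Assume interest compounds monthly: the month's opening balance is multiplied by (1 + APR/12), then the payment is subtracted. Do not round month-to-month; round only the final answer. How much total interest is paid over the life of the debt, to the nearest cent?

Monthly rate r = 12%/12 = 1% = 0.01.
Payoff takes n = ⌈−ln(1 − rB₀/P)/ln(1+r)⌉ = ⌈15.450⌉ = 16 payments; the last is $18.06.
Total paid = 15·$40.00 + $18.06 = $618.06.
Total interest = total paid − principal = $618.06 − $570.00 = $48.06.

$48.06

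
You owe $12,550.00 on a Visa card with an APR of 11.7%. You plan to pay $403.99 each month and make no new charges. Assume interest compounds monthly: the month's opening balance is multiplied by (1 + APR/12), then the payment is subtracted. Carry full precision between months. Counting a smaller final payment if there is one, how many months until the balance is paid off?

38 months

Monthly rate r = 11.7%/12 = 0.975% = 0.00975.
Recurrence: B ← B·(1+r) − $403.99.
Month 1: interest $122.36; balance after payment $12,268.37.
Month 2: interest $119.62; balance after payment $11,984.00.
Closed form: n = −ln(1 − rB₀/P)/ln(1+r) = −ln(0.69712)/ln(1.00975) ≈ 37.186, so the balance reaches zero during payment 38.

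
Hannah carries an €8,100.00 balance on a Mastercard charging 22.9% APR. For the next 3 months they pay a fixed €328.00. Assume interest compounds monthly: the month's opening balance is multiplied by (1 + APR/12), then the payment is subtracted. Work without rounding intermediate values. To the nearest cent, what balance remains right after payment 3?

€7,569.73

Monthly rate r = 22.9%/12 = 1.90833% = 0.0190833.
Each month: B ← B·(1+r) − €328.00.
Month 1: interest €154.57; balance after payment €7,926.58.
Month 2: interest €151.27; balance after payment €7,749.84.
Month 3: interest €147.89; balance after payment €7,569.73.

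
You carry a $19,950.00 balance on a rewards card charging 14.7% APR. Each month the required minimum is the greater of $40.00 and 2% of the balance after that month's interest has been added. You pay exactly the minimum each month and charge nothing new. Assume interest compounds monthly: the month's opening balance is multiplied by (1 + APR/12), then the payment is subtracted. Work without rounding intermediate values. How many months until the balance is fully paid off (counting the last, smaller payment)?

Monthly rate r = 14.7%/12 = 1.225% = 0.01225.
While 2% of the post-interest balance exceeds $40.00, each month B ← (B·(1+r))·(1 − 0.02), i.e. B shrinks by the factor (1+r)·0.98 = 0.99201.
This holds for months 1–289. Entering month 290 the balance is $1,960.87; 2% of the post-interest balance is now below $40.00, so the flat $40.00 minimum applies from here.
From month 290 a fixed $40.00 at rate r clears $1,960.87 in 76 more payments. Total: 289 + 76 = 365 months.

365 months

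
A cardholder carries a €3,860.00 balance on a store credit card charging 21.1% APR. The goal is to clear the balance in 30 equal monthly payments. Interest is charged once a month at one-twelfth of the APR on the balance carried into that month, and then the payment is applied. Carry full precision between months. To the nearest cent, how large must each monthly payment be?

Monthly rate r = 21.1%/12 = 1.75833% = 0.0175833.
Level-payment amortization: P = B₀·r / (1 − (1+r)^(−n)) = 3860.00·0.0175833 / (1 − 1.01758^(−30)).
Denominator 1 − (1+r)^(−30) = 0.40721058.
P = 67.8717 / 0.40721058 ≈ 166.67.

€166.67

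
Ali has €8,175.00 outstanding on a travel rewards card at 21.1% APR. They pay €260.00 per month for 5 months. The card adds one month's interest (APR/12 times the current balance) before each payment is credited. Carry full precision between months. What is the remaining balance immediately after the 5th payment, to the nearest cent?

€7,572.91

Monthly rate r = 21.1%/12 = 1.75833% = 0.0175833.
Each month: B ← B·(1+r) − €260.00.
Month 1: interest €143.74; balance after payment €8,058.74.
Month 2: interest €141.70; balance after payment €7,940.44.
Month 3: interest €139.62; balance after payment €7,820.06.
Month 4: interest €137.50; balance after payment €7,697.57.
Month 5: interest €135.35; balance after payment €7,572.91.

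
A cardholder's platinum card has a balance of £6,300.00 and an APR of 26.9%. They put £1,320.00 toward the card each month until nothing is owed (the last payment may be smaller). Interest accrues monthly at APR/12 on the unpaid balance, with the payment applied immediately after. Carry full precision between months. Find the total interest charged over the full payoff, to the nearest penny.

£438.94

Monthly rate r = 26.9%/12 = 2.24167% = 0.0224167.
Payoff takes n = ⌈−ln(1 − rB₀/P)/ln(1+r)⌉ = ⌈5.104⌉ = 6 payments; the last is £138.94.
Total paid = 5·£1,320.00 + £138.94 = £6,738.94.
Total interest = total paid − principal = £6,738.94 − £6,300.00 = £438.94.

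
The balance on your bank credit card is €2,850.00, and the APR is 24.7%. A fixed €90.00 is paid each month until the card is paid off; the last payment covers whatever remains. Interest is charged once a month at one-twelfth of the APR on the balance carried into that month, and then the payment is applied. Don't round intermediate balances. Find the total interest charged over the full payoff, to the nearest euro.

Monthly rate r = 24.7%/12 = 2.05833% = 0.0205833.
Payoff takes n = ⌈−ln(1 − rB₀/P)/ln(1+r)⌉ = ⌈51.780⌉ = 52 payments; the last is €70.40.
Total paid = 51·€90.00 + €70.40 = €4,660.40.
Total interest = total paid − principal = €4,660.40 − €2,850.00 = €1,810.40.

€1,810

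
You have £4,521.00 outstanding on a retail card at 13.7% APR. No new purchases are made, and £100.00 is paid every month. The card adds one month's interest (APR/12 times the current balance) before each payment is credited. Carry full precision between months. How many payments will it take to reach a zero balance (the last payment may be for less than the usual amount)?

Monthly rate r = 13.7%/12 = 1.14167% = 0.0114167.
Recurrence: B ← B·(1+r) − £100.00.
Month 1: interest £51.61; balance after payment £4,472.61.
Month 2: interest £51.06; balance after payment £4,423.68.
Closed form: n = −ln(1 − rB₀/P)/ln(1+r) = −ln(0.48385)/ln(1.01142) ≈ 63.951, so the balance reaches zero during payment 64.

64 payments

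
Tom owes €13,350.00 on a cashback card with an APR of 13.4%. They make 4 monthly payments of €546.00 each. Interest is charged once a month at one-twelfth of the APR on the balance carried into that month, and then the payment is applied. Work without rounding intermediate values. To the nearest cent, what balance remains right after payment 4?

€11,735.51

Monthly rate r = 13.4%/12 = 1.11667% = 0.0111667.
Each month: B ← B·(1+r) − €546.00.
Month 1: interest €149.07; balance after payment €12,953.08.
Month 2: interest €144.64; balance after payment €12,551.72.
Month 3: interest €140.16; balance after payment €12,145.88.
Month 4: interest €135.63; balance after payment €11,735.51.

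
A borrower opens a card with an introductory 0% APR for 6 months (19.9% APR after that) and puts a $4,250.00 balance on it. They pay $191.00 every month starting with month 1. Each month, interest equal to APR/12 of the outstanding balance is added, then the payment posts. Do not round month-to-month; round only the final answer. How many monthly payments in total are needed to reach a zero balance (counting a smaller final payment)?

26 months

Promo months 1–6 at r₀ = 0%/12 = 0; months 7+ at r₁ = 19.9%/12 = 0.0165833.
After month 6 (no interest yet): B = $4,250.00 − 6·$191.00 = $3,104.00.
Then at r₁ with $191.00/mo: n₂ = −ln(1 − r₁·B/P)/ln(1+r₁) ≈ 19.09 → 20 more payments.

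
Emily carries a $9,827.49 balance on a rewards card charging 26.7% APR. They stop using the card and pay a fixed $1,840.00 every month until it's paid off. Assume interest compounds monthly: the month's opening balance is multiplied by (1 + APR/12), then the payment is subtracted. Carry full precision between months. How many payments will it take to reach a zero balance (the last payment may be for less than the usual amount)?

6 months

Monthly rate r = 26.7%/12 = 2.225% = 0.02225.
Recurrence: B ← B·(1+r) − $1,840.00.
Month 1: interest $218.66; balance after payment $8,206.15.
Month 2: interest $182.59; balance after payment $6,548.74.
Month 3: interest $145.71; balance after payment $4,854.45.
Month 4: interest $108.01; balance after payment $3,122.46.
Month 5: interest $69.47; balance after payment $1,351.93.
Month 6: interest $30.08; balance after payment $0.00.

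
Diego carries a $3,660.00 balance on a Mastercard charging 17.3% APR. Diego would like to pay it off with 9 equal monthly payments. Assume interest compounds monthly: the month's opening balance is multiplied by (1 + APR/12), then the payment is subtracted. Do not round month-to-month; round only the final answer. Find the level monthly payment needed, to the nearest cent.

Monthly rate r = 17.3%/12 = 1.44167% = 0.0144167.
Level-payment amortization: P = B₀·r / (1 − (1+r)^(−n)) = 3660.00·0.0144167 / (1 − 1.01442^(−9)).
Denominator 1 − (1+r)^(−9) = 0.12087098.
P = 52.765 / 0.12087098 ≈ 436.54.

$436.54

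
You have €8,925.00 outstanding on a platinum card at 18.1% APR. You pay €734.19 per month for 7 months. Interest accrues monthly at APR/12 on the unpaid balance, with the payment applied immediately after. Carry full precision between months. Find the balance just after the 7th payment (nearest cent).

Monthly rate r = 18.1%/12 = 1.50833% = 0.0150833.
Each month: B ← B·(1+r) − €734.19.
Month 1: interest €134.62; balance after payment €8,325.43.
Month 2: interest €125.58; balance after payment €7,716.81.
Month 3: interest €116.40; balance after payment €7,099.02.
Month 4: interest €107.08; balance after payment €6,471.91.
Month 5: interest €97.62; balance after payment €5,835.33.
Month 6: interest €88.02; balance after payment €5,189.16.
Month 7: interest €78.27; balance after payment €4,533.24.

€4,533.24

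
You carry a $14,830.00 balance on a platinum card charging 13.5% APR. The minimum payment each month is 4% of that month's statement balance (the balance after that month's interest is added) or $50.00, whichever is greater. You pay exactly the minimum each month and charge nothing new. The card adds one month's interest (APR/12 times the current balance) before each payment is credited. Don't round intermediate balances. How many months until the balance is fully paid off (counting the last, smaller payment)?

113 months

Monthly rate r = 13.5%/12 = 1.125% = 0.01125.
While 4% of the post-interest balance exceeds $50.00, each month B ← (B·(1+r))·(1 − 0.04), i.e. B shrinks by the factor (1+r)·0.96 = 0.9708.
This holds for months 1–84. Entering month 85 the balance is $1,230.39; 4% of the post-interest balance is now below $50.00, so the flat $50.00 minimum applies from here.
From month 85 a fixed $50.00 at rate r clears $1,230.39 in 29 more payments. Total: 84 + 29 = 113 months.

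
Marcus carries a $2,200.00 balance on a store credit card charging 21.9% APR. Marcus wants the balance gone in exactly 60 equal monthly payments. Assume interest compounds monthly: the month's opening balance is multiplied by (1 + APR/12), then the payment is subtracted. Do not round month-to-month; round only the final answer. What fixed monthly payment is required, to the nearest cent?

Monthly rate r = 21.9%/12 = 1.825% = 0.01825.
Level-payment amortization: P = B₀·r / (1 − (1+r)^(−n)) = 2200.00·0.01825 / (1 − 1.01825^(−60)).
Denominator 1 − (1+r)^(−60) = 0.662141481.
P = 40.15 / 0.662141481 ≈ 60.64.

$60.64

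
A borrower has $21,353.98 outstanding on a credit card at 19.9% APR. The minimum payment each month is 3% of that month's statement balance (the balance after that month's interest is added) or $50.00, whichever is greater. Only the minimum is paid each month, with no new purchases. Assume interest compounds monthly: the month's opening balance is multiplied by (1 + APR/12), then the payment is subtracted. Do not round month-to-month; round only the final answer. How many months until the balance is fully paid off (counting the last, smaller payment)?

Monthly rate r = 19.9%/12 = 1.65833% = 0.0165833.
While 3% of the post-interest balance exceeds $50.00, each month B ← (B·(1+r))·(1 − 0.03), i.e. B shrinks by the factor (1+r)·0.97 = 0.98609.
This holds for months 1–184. Entering month 185 the balance is $1,621.02; 3% of the post-interest balance is now below $50.00, so the flat $50.00 minimum applies from here.
From month 185 a fixed $50.00 at rate r clears $1,621.02 in 47 more payments. Total: 184 + 47 = 231 months.

231 months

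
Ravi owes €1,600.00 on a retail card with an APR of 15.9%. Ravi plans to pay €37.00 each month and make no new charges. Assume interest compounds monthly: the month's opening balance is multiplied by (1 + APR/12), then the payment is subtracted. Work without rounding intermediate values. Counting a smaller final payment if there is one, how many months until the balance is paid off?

Monthly rate r = 15.9%/12 = 1.325% = 0.01325.
Recurrence: B ← B·(1+r) − €37.00.
Month 1: interest €21.20; balance after payment €1,584.20.
Month 2: interest €20.99; balance after payment €1,568.19.
Closed form: n = −ln(1 − rB₀/P)/ln(1+r) = −ln(0.42703)/ln(1.01325) ≈ 64.644, so the balance reaches zero during payment 65.

65 payments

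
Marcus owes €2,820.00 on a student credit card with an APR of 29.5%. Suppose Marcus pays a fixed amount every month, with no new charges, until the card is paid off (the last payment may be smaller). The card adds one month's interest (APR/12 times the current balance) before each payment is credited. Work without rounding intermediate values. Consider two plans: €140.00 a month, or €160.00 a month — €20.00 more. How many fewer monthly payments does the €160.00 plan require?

5 fewer payments

Monthly rate r = 29.5%/12 = 2.45833% = 0.0245833.
At €140.00/mo: n = ⌈−ln(1 − rB₀/P)/ln(1+r)⌉ = 29 payments (last €20.63); total interest = total paid − €2,820.00 = €1,120.63.
At €160.00/mo: 24 payments (last €61.82); total interest €921.82.
Payments saved = 29 − 24 = 5.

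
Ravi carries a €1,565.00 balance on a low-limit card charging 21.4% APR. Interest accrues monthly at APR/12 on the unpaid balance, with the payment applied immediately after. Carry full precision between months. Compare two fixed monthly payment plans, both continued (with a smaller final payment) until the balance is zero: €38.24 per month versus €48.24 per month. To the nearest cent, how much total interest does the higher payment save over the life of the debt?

Monthly rate r = 21.4%/12 = 1.78333% = 0.0178333.
At €38.24/mo: n = ⌈−ln(1 − rB₀/P)/ln(1+r)⌉ = 75 payments (last €1.55); total interest = total paid − €1,565.00 = €1,266.31.
At €48.24/mo: 49 payments (last €42.60); total interest €793.12.
Interest saved = €1,266.31 − €793.12 = €473.19.

€473.19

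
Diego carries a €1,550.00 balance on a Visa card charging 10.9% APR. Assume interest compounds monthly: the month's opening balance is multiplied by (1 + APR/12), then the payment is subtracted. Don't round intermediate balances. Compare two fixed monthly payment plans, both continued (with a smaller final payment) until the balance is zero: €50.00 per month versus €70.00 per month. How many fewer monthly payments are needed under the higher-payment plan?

Monthly rate r = 10.9%/12 = 0.908333% = 0.00908333.
At €50.00/mo: n = ⌈−ln(1 − rB₀/P)/ln(1+r)⌉ = 37 payments (last €28.71); total interest = total paid − €1,550.00 = €278.71.
At €70.00/mo: 25 payments (last €58.43); total interest €188.43.
Payments saved = 37 − 25 = 12.

12 fewer payments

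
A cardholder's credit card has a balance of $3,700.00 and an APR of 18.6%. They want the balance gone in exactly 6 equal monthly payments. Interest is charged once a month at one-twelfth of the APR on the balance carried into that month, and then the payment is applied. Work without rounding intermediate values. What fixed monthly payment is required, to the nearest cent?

$650.55

Monthly rate r = 18.6%/12 = 1.55% = 0.0155.
Level-payment amortization: P = B₀·r / (1 − (1+r)^(−n)) = 3700.00·0.0155 / (1 − 1.0155^(−6)).
Denominator 1 − (1+r)^(−6) = 0.0881562335.
P = 57.35 / 0.0881562335 ≈ 650.55.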